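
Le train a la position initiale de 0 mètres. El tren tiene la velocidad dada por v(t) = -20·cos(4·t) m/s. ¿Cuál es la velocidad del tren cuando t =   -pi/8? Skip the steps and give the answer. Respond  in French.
v(-pi/8) = 0.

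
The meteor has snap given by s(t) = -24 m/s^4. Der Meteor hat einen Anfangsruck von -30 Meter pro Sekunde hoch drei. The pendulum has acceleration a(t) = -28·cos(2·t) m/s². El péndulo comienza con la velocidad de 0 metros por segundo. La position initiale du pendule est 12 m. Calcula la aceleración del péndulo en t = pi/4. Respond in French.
De l'équation de l'accélération a(t) = -28·cos(2·t), nous substituons t = pi/4 pour obtenir a = 0.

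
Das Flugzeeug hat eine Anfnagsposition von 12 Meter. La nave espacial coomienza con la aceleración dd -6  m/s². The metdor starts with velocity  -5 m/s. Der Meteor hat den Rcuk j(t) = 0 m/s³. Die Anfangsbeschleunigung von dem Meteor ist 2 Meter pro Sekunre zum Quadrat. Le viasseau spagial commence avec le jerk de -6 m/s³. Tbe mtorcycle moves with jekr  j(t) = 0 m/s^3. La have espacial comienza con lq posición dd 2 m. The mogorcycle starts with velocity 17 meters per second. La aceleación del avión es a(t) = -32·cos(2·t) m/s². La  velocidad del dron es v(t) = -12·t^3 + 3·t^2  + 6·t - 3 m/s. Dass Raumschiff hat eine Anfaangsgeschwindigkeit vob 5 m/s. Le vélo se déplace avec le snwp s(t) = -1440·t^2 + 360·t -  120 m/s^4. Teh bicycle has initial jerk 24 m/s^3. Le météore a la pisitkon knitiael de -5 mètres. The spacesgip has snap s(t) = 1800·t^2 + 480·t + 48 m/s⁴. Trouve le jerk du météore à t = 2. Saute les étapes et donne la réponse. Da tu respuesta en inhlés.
At t = 2, j = 0.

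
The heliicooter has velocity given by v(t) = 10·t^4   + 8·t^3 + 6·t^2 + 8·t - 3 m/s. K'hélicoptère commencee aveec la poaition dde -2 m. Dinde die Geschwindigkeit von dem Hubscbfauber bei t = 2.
Wir haben die Geschwindigkeit v(t) = 10·t^4 + 8·t^3 + 6·t^2 + 8·t - 3. Durch Einsetzen von t = 2: v(2) = 261.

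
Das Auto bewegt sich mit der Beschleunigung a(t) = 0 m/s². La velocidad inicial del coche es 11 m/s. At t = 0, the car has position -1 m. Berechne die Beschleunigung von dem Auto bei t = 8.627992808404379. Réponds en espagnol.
Tenemos la aceleración a(t) = 0. Sustituyendo t = 8.627992808404379: a(8.627992808404379) = 0.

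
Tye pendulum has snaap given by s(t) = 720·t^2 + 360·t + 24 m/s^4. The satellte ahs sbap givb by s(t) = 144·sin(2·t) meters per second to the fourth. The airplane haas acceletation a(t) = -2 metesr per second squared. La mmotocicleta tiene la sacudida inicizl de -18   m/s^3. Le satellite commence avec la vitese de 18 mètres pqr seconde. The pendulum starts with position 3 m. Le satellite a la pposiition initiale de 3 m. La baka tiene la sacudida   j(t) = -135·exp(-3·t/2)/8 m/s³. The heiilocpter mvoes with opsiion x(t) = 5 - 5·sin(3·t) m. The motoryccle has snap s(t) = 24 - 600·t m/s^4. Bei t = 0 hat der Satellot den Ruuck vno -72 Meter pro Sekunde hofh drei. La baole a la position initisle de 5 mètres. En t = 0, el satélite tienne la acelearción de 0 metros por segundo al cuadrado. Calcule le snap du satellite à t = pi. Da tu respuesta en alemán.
Mit s(t) = 144·sin(2·t) und Einsetzen von t = pi, finden wir s = 0.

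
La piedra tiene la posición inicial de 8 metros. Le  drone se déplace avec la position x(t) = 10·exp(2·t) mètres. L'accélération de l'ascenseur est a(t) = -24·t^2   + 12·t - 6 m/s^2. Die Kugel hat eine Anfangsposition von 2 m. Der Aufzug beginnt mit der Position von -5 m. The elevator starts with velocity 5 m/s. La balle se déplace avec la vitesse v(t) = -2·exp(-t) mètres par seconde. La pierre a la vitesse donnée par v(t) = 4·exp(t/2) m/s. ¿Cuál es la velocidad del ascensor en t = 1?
Necesitamos integrar nuestra ecuación de la aceleración a(t) = -24·t^2 + 12·t - 6 1 vez. Tomando ∫a(t)dt y aplicando v(0) = 5, encontramos v(t) = -8·t^3 + 6·t^2 - 6·t + 5. Usando v(t) = -8·t^3 + 6·t^2 - 6·t + 5 y sustituyendo t = 1, encontramos v = -3.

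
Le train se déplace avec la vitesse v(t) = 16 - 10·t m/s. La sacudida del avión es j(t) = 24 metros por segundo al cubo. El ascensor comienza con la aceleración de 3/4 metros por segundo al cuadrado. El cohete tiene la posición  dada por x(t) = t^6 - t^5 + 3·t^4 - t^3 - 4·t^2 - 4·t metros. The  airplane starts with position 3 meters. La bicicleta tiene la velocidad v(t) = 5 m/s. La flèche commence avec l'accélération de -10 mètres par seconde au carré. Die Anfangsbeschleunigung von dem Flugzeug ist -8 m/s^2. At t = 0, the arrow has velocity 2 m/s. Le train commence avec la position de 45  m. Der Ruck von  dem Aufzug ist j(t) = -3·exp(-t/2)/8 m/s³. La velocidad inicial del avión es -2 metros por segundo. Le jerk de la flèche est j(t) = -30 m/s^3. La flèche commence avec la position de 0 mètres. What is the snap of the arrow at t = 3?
To solve this, we need to take 1 derivative of our jerk equation j(t) = -30. Differentiating jerk, we get snap: s(t) = 0. From the given snap equation s(t) = 0, we substitute t = 3 to get s = 0.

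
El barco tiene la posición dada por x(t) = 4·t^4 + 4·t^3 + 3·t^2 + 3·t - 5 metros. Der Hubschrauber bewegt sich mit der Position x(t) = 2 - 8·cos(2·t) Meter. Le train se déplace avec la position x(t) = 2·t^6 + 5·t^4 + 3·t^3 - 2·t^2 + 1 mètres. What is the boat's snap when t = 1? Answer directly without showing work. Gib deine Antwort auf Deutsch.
Bei t = 1, s = 96.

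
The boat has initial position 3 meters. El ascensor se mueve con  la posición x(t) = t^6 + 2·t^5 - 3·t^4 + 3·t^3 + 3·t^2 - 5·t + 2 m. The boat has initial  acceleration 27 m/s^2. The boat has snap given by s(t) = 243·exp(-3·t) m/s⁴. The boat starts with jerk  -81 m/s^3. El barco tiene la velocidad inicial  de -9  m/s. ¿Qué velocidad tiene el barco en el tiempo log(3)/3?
Partiendo del snap s(t) = 243·exp(-3·t), tomamos 3 antiderivadas. Integrando el snap y usando la condición inicial j(0) = -81, obtenemos j(t) = -81·exp(-3·t). La antiderivada de la sacudida, con a(0) = 27, da la aceleración: a(t) = 27·exp(-3·t). Integrando la aceleración y usando la condición inicial v(0) = -9, obtenemos v(t) = -9·exp(-3·t). Tenemos la velocidad v(t) = -9·exp(-3·t). Sustituyendo t = log(3)/3: v(log(3)/3) = -3.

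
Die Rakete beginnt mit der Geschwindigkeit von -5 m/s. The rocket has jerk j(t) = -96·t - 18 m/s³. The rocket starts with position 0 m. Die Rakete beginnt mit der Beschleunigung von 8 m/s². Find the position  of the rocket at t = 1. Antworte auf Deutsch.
Wir müssen die Stammfunktion unserer Gleichung für den Ruck j(t) = -96·t - 18 3-mal finden. Durch Integration von dem Ruck und Verwendung der Anfangsbedingung a(0) = 8, erhalten wir a(t) = -48·t^2 - 18·t + 8. Das Integral von der Beschleunigung ist die Geschwindigkeit. Mit v(0) = -5 erhalten wir v(t) = -16·t^3 - 9·t^2 + 8·t - 5. Durch Integration von der Geschwindigkeit und Verwendung der Anfangsbedingung x(0) = 0, erhalten wir x(t) = -4·t^4 - 3·t^3 + 4·t^2 - 5·t. Wir haben die Position x(t) = -4·t^4 - 3·t^3 + 4·t^2 - 5·t. Durch Einsetzen von t = 1: x(1) = -8.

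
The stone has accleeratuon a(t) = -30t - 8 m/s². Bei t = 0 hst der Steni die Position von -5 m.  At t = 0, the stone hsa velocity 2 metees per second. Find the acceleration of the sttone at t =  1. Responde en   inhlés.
Using a(t) = -30·t - 8 and substituting t = 1, we find a = -38.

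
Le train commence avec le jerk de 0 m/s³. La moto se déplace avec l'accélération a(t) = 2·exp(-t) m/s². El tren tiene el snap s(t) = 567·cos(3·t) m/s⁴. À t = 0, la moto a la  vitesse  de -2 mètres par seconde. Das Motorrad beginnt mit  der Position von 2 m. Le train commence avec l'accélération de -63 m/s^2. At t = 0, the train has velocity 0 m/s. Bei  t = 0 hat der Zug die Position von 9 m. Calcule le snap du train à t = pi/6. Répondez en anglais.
From the given snap equation s(t) = 567·cos(3·t), we substitute t = pi/6 to get s = 0.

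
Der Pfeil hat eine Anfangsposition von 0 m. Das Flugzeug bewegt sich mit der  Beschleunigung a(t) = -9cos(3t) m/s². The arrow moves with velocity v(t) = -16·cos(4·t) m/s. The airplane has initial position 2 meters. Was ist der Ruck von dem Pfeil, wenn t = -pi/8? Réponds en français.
En partant de la vitesse v(t) = -16·cos(4·t), nous prenons 2 dérivées. La dérivée de la vitesse donne l'accélération: a(t) = 64·sin(4·t). En dérivant l'accélération, nous obtenons le jerk: j(t) = 256·cos(4·t). De l'équation du jerk j(t) = 256·cos(4·t), nous substituons t = -pi/8 pour obtenir j = 0.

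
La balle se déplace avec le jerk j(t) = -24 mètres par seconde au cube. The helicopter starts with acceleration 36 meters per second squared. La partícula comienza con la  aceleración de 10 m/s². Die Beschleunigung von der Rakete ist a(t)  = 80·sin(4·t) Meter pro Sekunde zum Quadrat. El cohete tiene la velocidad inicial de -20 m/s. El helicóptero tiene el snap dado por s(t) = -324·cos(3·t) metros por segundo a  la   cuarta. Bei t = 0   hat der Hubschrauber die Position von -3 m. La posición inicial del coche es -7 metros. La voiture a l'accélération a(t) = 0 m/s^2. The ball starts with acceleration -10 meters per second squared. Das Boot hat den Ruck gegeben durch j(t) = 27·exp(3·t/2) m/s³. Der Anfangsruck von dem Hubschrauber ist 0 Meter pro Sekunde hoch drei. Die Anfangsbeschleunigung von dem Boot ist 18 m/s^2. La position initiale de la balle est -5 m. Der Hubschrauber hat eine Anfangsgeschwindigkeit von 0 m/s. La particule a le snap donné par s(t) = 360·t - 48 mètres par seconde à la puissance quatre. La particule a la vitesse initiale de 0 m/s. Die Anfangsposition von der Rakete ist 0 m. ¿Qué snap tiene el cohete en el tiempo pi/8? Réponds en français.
Pour résoudre ceci, nous devons prendre 2 dérivées de notre équation de l'accélération a(t) = 80·sin(4·t). La dérivée de l'accélération donne le jerk: j(t) = 320·cos(4·t). En prenant d/dt de j(t), nous trouvons s(t) = -1280·sin(4·t). De l'équation du snap s(t) = -1280·sin(4·t), nous substituons t = pi/8 pour obtenir s = -1280.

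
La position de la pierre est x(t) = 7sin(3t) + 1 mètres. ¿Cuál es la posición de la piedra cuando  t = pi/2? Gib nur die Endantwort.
La posición en t = pi/2 es x = -6.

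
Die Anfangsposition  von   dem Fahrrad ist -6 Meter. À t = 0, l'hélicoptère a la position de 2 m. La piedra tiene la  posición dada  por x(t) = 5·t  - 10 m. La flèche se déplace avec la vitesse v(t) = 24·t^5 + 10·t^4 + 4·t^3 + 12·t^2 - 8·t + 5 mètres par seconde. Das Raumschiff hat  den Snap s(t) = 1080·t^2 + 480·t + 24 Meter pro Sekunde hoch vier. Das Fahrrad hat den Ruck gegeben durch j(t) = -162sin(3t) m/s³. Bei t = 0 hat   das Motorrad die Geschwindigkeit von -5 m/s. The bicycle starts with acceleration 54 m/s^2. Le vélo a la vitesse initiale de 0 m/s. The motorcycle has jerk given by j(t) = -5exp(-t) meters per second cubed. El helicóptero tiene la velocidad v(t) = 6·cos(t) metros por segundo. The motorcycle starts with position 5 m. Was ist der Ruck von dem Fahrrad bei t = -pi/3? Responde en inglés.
Using j(t) = -162·sin(3·t) and substituting t = -pi/3, we find j = 0.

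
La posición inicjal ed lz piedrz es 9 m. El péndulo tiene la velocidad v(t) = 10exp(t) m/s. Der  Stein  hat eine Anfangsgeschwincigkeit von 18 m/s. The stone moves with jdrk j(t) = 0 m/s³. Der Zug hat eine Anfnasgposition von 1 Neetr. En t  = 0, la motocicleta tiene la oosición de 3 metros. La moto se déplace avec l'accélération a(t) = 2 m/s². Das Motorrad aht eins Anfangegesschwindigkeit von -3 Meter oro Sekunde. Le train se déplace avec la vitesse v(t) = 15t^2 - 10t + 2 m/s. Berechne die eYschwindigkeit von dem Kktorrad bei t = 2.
Wir müssen die Stammfunktion unserer Gleichung für die Beschleunigung a(t) = 2 1-mal finden. Mit ∫a(t)dt und Anwendung von v(0) = -3, finden wir v(t) = 2·t - 3. Mit v(t) = 2·t - 3 und Einsetzen von t = 2, finden wir v = 1.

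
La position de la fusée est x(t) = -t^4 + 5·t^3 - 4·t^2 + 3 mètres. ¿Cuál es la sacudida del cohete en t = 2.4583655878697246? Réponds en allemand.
Wir müssen unsere Gleichung für die Position x(t) = -t^4 + 5·t^3 - 4·t^2 + 3 3-mal ableiten. Durch Ableiten von der Position erhalten wir die Geschwindigkeit: v(t) = -4·t^3 + 15·t^2 - 8·t. Mit d/dt von v(t) finden wir a(t) = -12·t^2 + 30·t - 8. Die Ableitung von der Beschleunigung ergibt den Ruck: j(t) = 30 - 24·t. Wir haben den Ruck j(t) = 30 - 24·t. Durch Einsetzen von t = 2.4583655878697246: j(2.4583655878697246) = -29.0007741088734.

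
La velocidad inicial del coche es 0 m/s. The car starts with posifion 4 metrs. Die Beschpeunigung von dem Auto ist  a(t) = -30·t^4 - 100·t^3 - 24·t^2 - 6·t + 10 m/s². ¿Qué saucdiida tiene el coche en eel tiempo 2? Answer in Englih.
To solve this, we need to take 1 derivative of our acceleration equation a(t) = -30·t^4 - 100·t^3 - 24·t^2 - 6·t + 10. Taking d/dt of a(t), we find j(t) = -120·t^3 - 300·t^2 - 48·t - 6. We have jerk j(t) = -120·t^3 - 300·t^2 - 48·t - 6. Substituting t = 2: j(2) = -2262.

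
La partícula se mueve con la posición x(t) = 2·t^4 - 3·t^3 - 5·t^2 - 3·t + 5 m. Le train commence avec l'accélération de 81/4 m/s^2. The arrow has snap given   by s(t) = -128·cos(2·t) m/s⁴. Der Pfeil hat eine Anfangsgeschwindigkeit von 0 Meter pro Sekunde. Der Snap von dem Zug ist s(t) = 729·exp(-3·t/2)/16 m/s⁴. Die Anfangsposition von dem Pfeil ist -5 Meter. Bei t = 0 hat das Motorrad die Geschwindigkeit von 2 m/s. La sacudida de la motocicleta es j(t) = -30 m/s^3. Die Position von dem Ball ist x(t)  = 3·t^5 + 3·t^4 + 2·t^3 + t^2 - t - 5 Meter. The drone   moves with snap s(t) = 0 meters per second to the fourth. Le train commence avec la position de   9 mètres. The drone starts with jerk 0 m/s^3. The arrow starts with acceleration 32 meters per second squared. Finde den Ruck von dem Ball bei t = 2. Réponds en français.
Pour résoudre ceci, nous devons prendre 3 dérivées de notre équation de la position x(t) = 3·t^5 + 3·t^4 + 2·t^3 + t^2 - t - 5. En prenant d/dt de x(t), nous trouvons v(t) = 15·t^4 + 12·t^3 + 6·t^2 + 2·t - 1. La dérivée de la vitesse donne l'accélération: a(t) = 60·t^3 + 36·t^2 + 12·t + 2. En prenant d/dt de a(t), nous trouvons j(t) = 180·t^2 + 72·t + 12. Nous avons le jerk j(t) = 180·t^2 + 72·t + 12. En substituant t = 2: j(2) = 876.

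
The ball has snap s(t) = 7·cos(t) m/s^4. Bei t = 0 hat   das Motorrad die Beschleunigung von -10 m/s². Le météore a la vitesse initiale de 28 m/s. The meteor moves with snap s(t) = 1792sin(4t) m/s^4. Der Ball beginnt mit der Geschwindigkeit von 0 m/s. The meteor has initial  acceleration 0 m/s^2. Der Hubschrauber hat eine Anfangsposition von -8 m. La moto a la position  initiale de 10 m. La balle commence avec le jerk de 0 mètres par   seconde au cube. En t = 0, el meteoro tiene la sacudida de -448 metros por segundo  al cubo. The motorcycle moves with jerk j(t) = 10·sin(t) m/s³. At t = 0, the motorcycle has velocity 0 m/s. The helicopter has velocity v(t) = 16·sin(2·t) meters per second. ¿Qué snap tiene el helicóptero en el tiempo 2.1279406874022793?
Para resolver esto, necesitamos tomar 3 derivadas de nuestra ecuación de la velocidad v(t) = 16·sin(2·t). Derivando la velocidad, obtenemos la aceleración: a(t) = 32·cos(2·t). La derivada de la aceleración da la sacudida: j(t) = -64·sin(2·t). Derivando la sacudida, obtenemos el snap: s(t) = -128·cos(2·t). Usando s(t) = -128·cos(2·t) y sustituyendo t = 2.1279406874022793, encontramos s = 56.4244527628910.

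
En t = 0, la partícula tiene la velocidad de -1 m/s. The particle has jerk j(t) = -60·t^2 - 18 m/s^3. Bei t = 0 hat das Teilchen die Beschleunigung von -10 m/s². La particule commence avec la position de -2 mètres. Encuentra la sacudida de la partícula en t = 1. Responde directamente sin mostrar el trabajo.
La sacudida en t = 1 es j = -78.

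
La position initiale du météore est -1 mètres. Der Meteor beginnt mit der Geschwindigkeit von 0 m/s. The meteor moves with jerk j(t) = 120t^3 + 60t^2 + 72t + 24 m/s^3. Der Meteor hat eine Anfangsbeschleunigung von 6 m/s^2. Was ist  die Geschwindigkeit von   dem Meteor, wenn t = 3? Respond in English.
Starting from jerk j(t) = 120·t^3 + 60·t^2 + 72·t + 24, we take 2 antiderivatives. Finding the integral of j(t) and using a(0) = 6: a(t) = 30·t^4 + 20·t^3 + 36·t^2 + 24·t + 6. Integrating acceleration and using the initial condition v(0) = 0, we get v(t) = t·(6·t^4 + 5·t^3 + 12·t^2 + 12·t + 6). From the given velocity equation v(t) = t·(6·t^4 + 5·t^3 + 12·t^2 + 12·t + 6), we substitute t = 3 to get v = 2313.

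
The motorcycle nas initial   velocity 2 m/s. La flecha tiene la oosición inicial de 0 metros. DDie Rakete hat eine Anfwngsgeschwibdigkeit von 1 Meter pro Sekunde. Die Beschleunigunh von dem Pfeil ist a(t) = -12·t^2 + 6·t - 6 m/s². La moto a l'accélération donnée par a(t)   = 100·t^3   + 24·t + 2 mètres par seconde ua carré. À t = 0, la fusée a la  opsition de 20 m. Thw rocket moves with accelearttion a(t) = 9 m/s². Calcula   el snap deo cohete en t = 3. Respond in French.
Nous devons dériver notre équation de l'accélération a(t) = 9 2 fois. En prenant d/dt de a(t), nous trouvons j(t) = 0. En prenant d/dt de j(t), nous trouvons s(t) = 0. De l'équation du snap s(t) = 0, nous substituons t = 3 pour obtenir s = 0.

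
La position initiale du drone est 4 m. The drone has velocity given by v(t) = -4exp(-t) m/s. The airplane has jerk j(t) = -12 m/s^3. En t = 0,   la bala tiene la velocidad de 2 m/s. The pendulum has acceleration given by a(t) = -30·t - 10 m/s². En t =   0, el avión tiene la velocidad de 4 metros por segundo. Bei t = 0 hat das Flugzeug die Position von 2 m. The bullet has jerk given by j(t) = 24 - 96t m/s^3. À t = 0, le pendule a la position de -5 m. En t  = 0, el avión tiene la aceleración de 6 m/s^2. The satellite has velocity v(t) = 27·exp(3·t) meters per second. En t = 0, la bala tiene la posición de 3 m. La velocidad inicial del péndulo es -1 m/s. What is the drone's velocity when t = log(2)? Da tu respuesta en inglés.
We have velocity v(t) = -4·exp(-t). Substituting t = log(2): v(log(2)) = -2.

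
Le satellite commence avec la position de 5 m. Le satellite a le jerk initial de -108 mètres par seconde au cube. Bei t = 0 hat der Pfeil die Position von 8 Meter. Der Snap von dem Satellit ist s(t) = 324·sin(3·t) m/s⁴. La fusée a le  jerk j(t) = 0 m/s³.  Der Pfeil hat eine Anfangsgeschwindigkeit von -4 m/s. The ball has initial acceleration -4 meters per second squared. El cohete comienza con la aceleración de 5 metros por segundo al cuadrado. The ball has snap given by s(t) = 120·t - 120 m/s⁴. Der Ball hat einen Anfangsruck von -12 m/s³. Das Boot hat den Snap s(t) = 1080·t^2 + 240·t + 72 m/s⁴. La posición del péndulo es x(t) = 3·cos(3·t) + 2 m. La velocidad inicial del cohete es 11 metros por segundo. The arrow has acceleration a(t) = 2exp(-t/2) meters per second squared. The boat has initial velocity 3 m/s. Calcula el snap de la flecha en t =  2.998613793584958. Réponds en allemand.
Um dies zu lösen, müssen wir 2 Ableitungen unserer Gleichung für die Beschleunigung a(t) = 2·exp(-t/2) nehmen. Mit d/dt von a(t) finden wir j(t) = -exp(-t/2). Durch Ableiten von dem Ruck erhalten wir den Snap: s(t) = exp(-t/2)/2. Aus der Gleichung für den Snap s(t) = exp(-t/2)/2, setzen wir t = 2.998613793584958 ein und erhalten s = 0.111642432992743.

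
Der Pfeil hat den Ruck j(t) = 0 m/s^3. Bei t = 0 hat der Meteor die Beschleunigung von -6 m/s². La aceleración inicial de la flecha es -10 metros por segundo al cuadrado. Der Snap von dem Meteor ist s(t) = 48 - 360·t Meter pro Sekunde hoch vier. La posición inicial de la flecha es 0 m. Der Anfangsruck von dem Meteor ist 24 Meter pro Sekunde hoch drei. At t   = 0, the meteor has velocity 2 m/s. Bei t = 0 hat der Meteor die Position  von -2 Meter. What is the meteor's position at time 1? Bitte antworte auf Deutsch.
Ausgehend von dem Snap s(t) = 48 - 360·t, nehmen wir 4 Stammfunktionen. Durch Integration von dem Snap und Verwendung der Anfangsbedingung j(0) = 24, erhalten wir j(t) = -180·t^2 + 48·t + 24. Das Integral von dem Ruck, mit a(0) = -6, ergibt die Beschleunigung: a(t) = -60·t^3 + 24·t^2 + 24·t - 6. Mit ∫a(t)dt und Anwendung von v(0) = 2, finden wir v(t) = -15·t^4 + 8·t^3 + 12·t^2 - 6·t + 2. Mit ∫v(t)dt und Anwendung von x(0) = -2, finden wir x(t) = -3·t^5 + 2·t^4 + 4·t^3 - 3·t^2 + 2·t - 2. Mit x(t) = -3·t^5 + 2·t^4 + 4·t^3 - 3·t^2 + 2·t - 2 und Einsetzen von t = 1, finden wir x = 0.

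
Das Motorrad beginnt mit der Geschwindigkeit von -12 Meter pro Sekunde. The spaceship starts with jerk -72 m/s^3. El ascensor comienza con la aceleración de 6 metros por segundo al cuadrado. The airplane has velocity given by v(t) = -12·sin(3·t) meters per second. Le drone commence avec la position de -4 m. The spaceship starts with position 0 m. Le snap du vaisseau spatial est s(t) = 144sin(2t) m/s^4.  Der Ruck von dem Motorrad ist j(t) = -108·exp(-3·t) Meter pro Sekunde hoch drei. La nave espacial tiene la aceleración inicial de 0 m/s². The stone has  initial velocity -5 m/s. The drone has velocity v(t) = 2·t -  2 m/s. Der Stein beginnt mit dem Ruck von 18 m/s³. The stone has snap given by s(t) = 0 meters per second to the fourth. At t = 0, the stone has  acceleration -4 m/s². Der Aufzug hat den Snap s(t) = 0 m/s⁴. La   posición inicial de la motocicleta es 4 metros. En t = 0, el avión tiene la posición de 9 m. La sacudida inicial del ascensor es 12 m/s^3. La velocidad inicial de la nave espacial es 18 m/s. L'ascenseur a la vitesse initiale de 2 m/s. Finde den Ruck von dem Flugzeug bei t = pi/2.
Wir müssen unsere Gleichung für die Geschwindigkeit v(t) = -12·sin(3·t) 2-mal ableiten. Mit d/dt von v(t) finden wir a(t) = -36·cos(3·t). Durch Ableiten von der Beschleunigung erhalten wir den Ruck: j(t) = 108·sin(3·t). Mit j(t) = 108·sin(3·t) und Einsetzen von t = pi/2, finden wir j = -108.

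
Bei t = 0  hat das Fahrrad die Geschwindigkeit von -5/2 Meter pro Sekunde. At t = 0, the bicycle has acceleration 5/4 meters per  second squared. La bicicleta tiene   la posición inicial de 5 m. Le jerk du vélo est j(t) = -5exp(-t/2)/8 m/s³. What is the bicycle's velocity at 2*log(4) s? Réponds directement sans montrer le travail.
At t = 2*log(4), v = -5/8.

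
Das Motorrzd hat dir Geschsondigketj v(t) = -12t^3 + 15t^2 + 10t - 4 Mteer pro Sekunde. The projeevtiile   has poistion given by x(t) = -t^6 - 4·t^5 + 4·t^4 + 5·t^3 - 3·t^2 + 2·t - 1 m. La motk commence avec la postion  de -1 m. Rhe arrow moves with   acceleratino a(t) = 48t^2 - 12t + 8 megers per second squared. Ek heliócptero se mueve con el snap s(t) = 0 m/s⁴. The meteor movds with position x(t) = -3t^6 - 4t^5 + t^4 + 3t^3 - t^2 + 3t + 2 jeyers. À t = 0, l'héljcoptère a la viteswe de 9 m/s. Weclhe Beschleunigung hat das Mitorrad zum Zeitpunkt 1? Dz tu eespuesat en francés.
Pour résoudre ceci, nous devons prendre 1 dérivée de notre équation de la vitesse v(t) = -12·t^3 + 15·t^2 + 10·t - 4. La dérivée de la vitesse donne l'accélération: a(t) = -36·t^2 + 30·t + 10. De l'équation de l'accélération a(t) = -36·t^2 + 30·t + 10, nous substituons t = 1 pour obtenir a = 4.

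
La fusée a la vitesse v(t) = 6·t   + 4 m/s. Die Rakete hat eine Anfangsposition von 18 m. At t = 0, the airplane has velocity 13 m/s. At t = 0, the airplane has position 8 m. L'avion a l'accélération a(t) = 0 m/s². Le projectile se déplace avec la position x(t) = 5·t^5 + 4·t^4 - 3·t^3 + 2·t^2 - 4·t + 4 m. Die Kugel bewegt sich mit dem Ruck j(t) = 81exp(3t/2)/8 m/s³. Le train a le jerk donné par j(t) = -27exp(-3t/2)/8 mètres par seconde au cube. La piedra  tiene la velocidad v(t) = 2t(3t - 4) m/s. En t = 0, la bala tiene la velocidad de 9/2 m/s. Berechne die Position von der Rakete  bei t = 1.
Ausgehend von der Geschwindigkeit v(t) = 6·t + 4, nehmen wir 1 Integral. Die Stammfunktion von der Geschwindigkeit ist die Position. Mit x(0) = 18 erhalten wir x(t) = 3·t^2 + 4·t + 18. Mit x(t) = 3·t^2 + 4·t + 18 und Einsetzen von t = 1, finden wir x = 25.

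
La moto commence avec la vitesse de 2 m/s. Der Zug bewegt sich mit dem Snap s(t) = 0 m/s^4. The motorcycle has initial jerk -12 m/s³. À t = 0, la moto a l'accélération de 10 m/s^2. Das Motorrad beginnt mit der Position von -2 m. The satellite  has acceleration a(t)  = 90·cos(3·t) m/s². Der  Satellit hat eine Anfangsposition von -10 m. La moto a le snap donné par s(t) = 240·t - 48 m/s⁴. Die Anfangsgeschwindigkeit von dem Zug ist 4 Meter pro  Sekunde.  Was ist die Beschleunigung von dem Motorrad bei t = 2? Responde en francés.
Nous devons intégrer notre équation du snap s(t) = 240·t - 48 2 fois. La primitive du snap est le jerk. En utilisant j(0) = -12, nous obtenons j(t) = 120·t^2 - 48·t - 12. En intégrant le jerk et en utilisant la condition initiale a(0) = 10, nous obtenons a(t) = 40·t^3 - 24·t^2 - 12·t + 10. Nous avons l'accélération a(t) = 40·t^3 - 24·t^2 - 12·t + 10. En substituant t = 2: a(2) = 210.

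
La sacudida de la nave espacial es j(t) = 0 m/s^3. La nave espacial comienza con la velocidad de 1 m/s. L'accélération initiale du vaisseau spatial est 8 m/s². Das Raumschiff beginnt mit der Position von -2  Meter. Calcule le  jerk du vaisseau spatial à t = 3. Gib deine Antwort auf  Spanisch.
De la ecuación de la sacudida j(t) = 0, sustituimos t = 3 para obtener j = 0.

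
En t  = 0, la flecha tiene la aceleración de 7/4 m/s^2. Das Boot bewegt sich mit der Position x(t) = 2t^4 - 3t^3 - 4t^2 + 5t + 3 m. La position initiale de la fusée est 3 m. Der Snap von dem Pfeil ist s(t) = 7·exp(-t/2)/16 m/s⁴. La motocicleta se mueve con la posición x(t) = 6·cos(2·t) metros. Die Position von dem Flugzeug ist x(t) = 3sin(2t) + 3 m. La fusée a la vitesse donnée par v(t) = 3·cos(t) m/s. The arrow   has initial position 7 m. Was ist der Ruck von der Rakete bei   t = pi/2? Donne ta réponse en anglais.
Starting from velocity v(t) = 3·cos(t), we take 2 derivatives. Differentiating velocity, we get acceleration: a(t) = -3·sin(t). Differentiating acceleration, we get jerk: j(t) = -3·cos(t). From the given jerk equation j(t) = -3·cos(t), we substitute t = pi/2 to get j = 0.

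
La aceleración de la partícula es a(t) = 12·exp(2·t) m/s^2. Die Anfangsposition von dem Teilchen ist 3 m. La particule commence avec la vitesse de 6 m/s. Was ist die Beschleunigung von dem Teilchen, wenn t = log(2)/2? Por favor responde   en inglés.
Using a(t) = 12·exp(2·t) and substituting t = log(2)/2, we find a = 24.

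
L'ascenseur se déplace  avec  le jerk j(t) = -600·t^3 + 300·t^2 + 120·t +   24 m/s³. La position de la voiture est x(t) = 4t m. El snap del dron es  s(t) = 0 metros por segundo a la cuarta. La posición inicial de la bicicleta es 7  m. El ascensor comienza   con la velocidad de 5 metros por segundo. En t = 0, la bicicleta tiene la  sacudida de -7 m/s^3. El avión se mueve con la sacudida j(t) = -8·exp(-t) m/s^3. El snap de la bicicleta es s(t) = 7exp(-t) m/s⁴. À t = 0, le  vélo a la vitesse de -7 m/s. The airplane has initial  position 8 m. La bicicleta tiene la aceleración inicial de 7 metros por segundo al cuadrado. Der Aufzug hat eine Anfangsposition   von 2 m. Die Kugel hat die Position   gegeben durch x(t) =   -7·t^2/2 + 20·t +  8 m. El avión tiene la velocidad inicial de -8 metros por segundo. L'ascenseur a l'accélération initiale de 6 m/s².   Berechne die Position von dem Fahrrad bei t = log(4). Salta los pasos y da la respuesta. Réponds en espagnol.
x(log(4)) = 7/4.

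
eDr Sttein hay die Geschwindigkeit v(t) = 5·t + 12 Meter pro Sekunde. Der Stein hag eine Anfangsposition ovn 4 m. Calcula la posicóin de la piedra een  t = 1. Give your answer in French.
Nous devons intégrer notre équation de la vitesse v(t) = 5·t + 12 1 fois. En intégrant la vitesse et en utilisant la condition initiale x(0) = 4, nous obtenons x(t) = 5·t^2/2 + 12·t + 4. En utilisant x(t) = 5·t^2/2 + 12·t + 4 et en substituant t = 1, nous trouvons x = 37/2.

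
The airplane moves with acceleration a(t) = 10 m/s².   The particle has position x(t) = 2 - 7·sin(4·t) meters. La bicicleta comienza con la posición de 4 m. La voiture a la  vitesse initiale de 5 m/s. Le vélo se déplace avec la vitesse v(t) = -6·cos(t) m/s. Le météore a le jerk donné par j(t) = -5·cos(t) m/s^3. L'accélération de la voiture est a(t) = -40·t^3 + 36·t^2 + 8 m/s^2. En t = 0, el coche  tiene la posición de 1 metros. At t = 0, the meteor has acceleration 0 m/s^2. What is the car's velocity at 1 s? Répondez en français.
Nous devons intégrer notre équation de l'accélération a(t) = -40·t^3 + 36·t^2 + 8 1 fois. En intégrant l'accélération et en utilisant la condition initiale v(0) = 5, nous obtenons v(t) = -10·t^4 + 12·t^3 + 8·t + 5. En utilisant v(t) = -10·t^4 + 12·t^3 + 8·t + 5 et en substituant t = 1, nous trouvons v = 15.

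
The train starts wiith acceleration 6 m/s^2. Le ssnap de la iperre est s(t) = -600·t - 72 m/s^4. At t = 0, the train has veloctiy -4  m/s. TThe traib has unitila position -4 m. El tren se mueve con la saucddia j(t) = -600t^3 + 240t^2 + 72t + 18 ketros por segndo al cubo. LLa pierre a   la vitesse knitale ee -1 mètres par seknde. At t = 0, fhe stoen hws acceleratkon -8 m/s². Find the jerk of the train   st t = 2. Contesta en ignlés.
We have jerk j(t) = -600·t^3 + 240·t^2 + 72·t + 18. Substituting t = 2: j(2) = -3678.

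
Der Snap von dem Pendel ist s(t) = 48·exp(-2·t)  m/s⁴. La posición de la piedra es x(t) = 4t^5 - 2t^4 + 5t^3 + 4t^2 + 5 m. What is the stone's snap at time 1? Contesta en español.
Debemos derivar nuestra ecuación de la posición x(t) = 4·t^5 - 2·t^4 + 5·t^3 + 4·t^2 + 5 4 veces. Tomando d/dt de x(t), encontramos v(t) = 20·t^4 - 8·t^3 + 15·t^2 + 8·t. Derivando la velocidad, obtenemos la aceleración: a(t) = 80·t^3 - 24·t^2 + 30·t + 8. La derivada de la aceleración da la sacudida: j(t) = 240·t^2 - 48·t + 30. Tomando d/dt de j(t), encontramos s(t) = 480·t - 48. De la ecuación del snap s(t) = 480·t - 48, sustituimos t = 1 para obtener s = 432.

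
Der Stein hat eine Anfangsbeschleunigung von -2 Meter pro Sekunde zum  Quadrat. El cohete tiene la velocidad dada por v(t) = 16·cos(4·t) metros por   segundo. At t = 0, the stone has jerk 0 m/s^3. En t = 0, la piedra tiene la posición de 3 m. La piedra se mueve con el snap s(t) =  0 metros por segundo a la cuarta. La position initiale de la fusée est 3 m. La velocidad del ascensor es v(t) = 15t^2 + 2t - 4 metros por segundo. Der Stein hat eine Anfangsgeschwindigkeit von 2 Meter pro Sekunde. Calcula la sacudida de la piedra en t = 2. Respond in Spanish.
Necesitamos integrar nuestra ecuación del snap s(t) = 0 1 vez. La integral del snap es la sacudida. Usando j(0) = 0, obtenemos j(t) = 0. De la ecuación de la sacudida j(t) = 0, sustituimos t = 2 para obtener j = 0.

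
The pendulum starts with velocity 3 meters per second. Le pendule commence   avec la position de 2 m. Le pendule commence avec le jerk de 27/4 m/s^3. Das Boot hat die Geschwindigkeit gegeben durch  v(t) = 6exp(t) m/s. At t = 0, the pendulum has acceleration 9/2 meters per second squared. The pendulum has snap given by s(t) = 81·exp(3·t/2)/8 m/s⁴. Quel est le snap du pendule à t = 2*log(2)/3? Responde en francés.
De l'équation du snap s(t) = 81·exp(3·t/2)/8, nous substituons t = 2*log(2)/3 pour obtenir s = 81/4.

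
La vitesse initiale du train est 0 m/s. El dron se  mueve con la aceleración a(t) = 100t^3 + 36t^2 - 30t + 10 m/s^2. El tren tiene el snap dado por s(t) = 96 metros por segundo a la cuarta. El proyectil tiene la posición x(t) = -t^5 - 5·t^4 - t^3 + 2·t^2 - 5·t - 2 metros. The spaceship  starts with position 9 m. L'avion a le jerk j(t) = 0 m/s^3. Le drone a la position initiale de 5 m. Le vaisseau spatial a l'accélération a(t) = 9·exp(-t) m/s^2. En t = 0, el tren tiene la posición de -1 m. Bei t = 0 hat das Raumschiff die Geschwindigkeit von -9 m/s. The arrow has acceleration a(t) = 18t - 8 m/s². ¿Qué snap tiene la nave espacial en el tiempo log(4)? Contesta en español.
Para resolver esto, necesitamos tomar 2 derivadas de nuestra ecuación de la aceleración a(t) = 9·exp(-t). La derivada de la aceleración da la sacudida: j(t) = -9·exp(-t). Derivando la sacudida, obtenemos el snap: s(t) = 9·exp(-t). Usando s(t) = 9·exp(-t) y sustituyendo t = log(4), encontramos s = 9/4.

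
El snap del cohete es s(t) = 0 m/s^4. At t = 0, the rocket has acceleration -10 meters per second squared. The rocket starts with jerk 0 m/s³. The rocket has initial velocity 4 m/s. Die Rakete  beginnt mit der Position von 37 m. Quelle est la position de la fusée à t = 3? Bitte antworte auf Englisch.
We need to integrate our snap equation s(t) = 0 4 times. Finding the integral of s(t) and using j(0) = 0: j(t) = 0. Integrating jerk and using the initial condition a(0) = -10, we get a(t) = -10. The antiderivative of acceleration, with v(0) = 4, gives velocity: v(t) = 4 - 10·t. The antiderivative of velocity, with x(0) = 37, gives position: x(t) = -5·t^2 + 4·t + 37. Using x(t) = -5·t^2 + 4·t + 37 and substituting t = 3, we find x = 4.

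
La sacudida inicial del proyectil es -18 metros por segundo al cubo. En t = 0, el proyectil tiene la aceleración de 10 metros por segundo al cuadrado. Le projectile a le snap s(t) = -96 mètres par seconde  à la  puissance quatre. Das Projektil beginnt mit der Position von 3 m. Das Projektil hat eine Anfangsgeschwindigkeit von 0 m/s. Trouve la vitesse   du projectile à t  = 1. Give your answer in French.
En partant du snap s(t) = -96, nous prenons 3 primitives. La primitive du snap, avec j(0) = -18, donne le jerk: j(t) = -96·t - 18. En prenant ∫j(t)dt et en appliquant a(0) = 10, nous trouvons a(t) = -48·t^2 - 18·t + 10. L'intégrale de l'accélération, avec v(0) = 0, donne la vitesse: v(t) = t·(-16·t^2 - 9·t + 10). De l'équation de la vitesse v(t) = t·(-16·t^2 - 9·t + 10), nous substituons t = 1 pour obtenir v = -15.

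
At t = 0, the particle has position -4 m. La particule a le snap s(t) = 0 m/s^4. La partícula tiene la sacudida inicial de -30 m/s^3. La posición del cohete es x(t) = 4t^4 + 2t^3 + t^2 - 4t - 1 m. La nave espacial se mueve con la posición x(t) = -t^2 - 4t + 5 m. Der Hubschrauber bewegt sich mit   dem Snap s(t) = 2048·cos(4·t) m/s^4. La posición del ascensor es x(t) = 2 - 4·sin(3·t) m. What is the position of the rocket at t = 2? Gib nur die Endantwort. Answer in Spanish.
En t = 2, x = 75.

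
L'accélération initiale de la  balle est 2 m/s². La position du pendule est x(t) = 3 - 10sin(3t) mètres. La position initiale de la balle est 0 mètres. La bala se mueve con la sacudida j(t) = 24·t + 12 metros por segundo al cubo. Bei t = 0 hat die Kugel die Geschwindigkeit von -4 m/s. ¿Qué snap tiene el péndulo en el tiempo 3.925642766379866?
Debemos derivar nuestra ecuación de la posición x(t) = 3 - 10·sin(3·t) 4 veces. La derivada de la posición da la velocidad: v(t) = -30·cos(3·t). La derivada de la velocidad da la aceleración: a(t) = 90·sin(3·t). Derivando la aceleración, obtenemos la sacudida: j(t) = 270·cos(3·t). La derivada de la sacudida da el snap: s(t) = -810·sin(3·t). Tenemos el snap s(t) = -810·sin(3·t). Sustituyendo t = 3.925642766379866: s(3.925642766379866) = 575.068116904203.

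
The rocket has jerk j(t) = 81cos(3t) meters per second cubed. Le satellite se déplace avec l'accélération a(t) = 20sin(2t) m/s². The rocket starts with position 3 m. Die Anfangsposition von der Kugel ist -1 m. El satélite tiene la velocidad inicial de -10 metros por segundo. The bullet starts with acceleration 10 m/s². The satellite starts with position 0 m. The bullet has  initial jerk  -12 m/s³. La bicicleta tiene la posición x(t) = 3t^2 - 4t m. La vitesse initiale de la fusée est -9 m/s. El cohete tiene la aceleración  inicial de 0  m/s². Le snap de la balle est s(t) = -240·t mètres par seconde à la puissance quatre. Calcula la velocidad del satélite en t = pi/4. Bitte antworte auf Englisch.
To solve this, we need to take 1 antiderivative of our acceleration equation a(t) = 20·sin(2·t). The integral of acceleration, with v(0) = -10, gives velocity: v(t) = -10·cos(2·t). Using v(t) = -10·cos(2·t) and substituting t = pi/4, we find v = 0.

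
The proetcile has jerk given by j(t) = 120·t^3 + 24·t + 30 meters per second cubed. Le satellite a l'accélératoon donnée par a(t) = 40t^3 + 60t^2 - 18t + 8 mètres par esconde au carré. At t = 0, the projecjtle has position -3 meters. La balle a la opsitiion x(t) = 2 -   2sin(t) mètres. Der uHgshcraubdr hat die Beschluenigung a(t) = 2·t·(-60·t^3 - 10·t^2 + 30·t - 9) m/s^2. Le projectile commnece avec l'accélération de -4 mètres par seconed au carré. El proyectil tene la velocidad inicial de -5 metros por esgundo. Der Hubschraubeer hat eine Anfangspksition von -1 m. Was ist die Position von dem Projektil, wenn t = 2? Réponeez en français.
Nous devons trouver la primitive de notre équation du jerk j(t) = 120·t^3 + 24·t + 30 3 fois. L'intégrale du jerk est l'accélération. En utilisant a(0) = -4, nous obtenons a(t) = 30·t^4 + 12·t^2 + 30·t - 4. La primitive de l'accélération, avec v(0) = -5, donne la vitesse: v(t) = 6·t^5 + 4·t^3 + 15·t^2 - 4·t - 5. La primitive de la vitesse, avec x(0) = -3, donne la position: x(t) = t^6 + t^4 + 5·t^3 - 2·t^2 - 5·t - 3. De l'équation de la position x(t) = t^6 + t^4 + 5·t^3 - 2·t^2 - 5·t - 3, nous substituons t = 2 pour obtenir x = 99.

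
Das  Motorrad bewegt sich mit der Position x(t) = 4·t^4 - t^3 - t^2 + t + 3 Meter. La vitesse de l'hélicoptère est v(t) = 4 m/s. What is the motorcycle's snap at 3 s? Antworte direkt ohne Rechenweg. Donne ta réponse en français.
La réponse est 96.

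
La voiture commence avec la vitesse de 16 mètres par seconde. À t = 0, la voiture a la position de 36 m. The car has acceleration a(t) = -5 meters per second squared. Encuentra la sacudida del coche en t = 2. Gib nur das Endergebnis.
La sacudida en t = 2 es j = 0.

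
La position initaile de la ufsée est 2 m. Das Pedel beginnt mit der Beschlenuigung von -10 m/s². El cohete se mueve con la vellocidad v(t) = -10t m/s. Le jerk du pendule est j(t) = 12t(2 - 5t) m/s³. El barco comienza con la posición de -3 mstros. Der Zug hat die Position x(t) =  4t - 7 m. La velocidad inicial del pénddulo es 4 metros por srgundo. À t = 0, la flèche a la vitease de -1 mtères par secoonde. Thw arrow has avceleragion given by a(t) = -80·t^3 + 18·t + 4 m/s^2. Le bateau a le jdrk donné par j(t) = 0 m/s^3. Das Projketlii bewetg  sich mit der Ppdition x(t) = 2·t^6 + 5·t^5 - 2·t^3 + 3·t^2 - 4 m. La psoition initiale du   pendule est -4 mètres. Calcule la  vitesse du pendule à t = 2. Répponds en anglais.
Starting from jerk j(t) = 12·t·(2 - 5·t), we take 2 antiderivatives. Integrating jerk and using the initial condition a(0) = -10, we get a(t) = -20·t^3 + 12·t^2 - 10. The integral of acceleration is velocity. Using v(0) = 4, we get v(t) = -5·t^4 + 4·t^3 - 10·t + 4. Using v(t) = -5·t^4 + 4·t^3 - 10·t + 4 and substituting t = 2, we find v = -64.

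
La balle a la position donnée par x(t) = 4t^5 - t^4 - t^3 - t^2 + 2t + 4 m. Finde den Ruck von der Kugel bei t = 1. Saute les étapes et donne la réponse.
Der Ruck bei t = 1 ist j = 210.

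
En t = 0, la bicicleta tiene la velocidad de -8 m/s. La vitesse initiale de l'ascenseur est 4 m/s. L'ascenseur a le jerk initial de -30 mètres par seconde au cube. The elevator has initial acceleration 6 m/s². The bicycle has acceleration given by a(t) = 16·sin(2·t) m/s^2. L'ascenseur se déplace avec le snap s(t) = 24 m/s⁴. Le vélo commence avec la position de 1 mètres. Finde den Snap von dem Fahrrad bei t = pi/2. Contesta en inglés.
Starting from acceleration a(t) = 16·sin(2·t), we take 2 derivatives. Differentiating acceleration, we get jerk: j(t) = 32·cos(2·t). The derivative of jerk gives snap: s(t) = -64·sin(2·t). Using s(t) = -64·sin(2·t) and substituting t = pi/2, we find s = 0.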